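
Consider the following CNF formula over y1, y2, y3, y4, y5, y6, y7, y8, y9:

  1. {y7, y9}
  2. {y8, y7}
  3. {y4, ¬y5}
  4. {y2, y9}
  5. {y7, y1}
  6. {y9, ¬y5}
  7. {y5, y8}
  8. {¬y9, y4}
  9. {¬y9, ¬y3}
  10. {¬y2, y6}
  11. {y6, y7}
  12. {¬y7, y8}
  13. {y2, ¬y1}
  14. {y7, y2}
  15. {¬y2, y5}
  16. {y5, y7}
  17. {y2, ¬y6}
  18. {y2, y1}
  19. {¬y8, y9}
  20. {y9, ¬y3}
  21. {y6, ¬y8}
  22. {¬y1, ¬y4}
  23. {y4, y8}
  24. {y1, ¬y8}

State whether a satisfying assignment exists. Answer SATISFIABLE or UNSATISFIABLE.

UNSATISFIABLE

y2 = True:
  propagation gives y6=True, y5=True, y4=True, y9=True; an empty clause results — contradiction.
y2 = False:
  propagation gives y9=True, y4=True, y3=False, y1=False; an empty clause results — contradiction.
Every branch closes, so no satisfying assignment exists.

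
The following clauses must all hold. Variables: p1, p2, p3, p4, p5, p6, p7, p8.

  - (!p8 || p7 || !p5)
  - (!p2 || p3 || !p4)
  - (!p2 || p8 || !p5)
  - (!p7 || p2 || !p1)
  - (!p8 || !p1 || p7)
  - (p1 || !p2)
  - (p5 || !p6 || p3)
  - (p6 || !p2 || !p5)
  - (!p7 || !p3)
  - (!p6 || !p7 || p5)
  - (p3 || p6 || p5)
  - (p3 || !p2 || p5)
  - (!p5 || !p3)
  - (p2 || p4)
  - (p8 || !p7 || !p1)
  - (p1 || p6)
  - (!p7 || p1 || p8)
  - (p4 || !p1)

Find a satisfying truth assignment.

Set p1 = True and propagate.
  then p4 is forced to True.
Try p2 = True.
  then p3 is forced to True.
  then p7 is forced to False.
  then p8 is forced to False.
  then p5 is forced to False.
p6 is now unconstrained; take p6 = True.

p1 = True, p2 = True, p3 = True, p4 = True, p5 = False, p6 = True, p7 = False, p8 = False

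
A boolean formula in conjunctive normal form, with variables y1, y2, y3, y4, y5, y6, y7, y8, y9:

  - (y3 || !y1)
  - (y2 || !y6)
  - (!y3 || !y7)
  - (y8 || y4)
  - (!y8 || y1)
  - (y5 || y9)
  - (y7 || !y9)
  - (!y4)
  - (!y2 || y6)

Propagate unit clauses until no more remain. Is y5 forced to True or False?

(!y4) is a unit clause: y4 = False.
From (y8 || y4) and y4 = False: y8 = True.
(y1 || !y8): since y8 = True, the clause reduces to (y1). y1 = True.
(!y1 || y3) with y1 = True leaves only y3, so y3 = True.
(!y7 || !y3): since y3 = True, the clause reduces to (!y7). y7 = False.
(y7 || !y9) with y7 = False leaves only !y9, so y9 = False.
(y9 || y5) with y9 = False leaves only y5, so y5 = True.

True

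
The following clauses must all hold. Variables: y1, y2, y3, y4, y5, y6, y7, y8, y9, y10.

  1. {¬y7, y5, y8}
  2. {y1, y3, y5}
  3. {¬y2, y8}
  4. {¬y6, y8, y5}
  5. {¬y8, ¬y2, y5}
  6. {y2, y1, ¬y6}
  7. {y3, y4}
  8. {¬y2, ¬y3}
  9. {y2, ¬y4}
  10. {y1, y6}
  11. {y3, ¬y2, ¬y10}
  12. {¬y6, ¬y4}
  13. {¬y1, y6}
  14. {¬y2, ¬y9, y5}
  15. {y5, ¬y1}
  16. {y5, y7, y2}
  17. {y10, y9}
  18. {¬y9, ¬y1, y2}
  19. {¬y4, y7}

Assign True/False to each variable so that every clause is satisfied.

y1 = True  y2 = False  y3 = True  y4 = False  y5 = True  y6 = True  y7 = True  y8 = False  y9 = False  y10 = True

Pure literal: y5 appears only positively; assign y5 = True.
Try y1 = True.
  then y6 is forced to True.
  then y4 is forced to False.
  then y3 is forced to True.
  then y2 is forced to False.
  then y9 is forced to False.
  then y10 is forced to True.
y7, y8 are now unconstrained; take y7 = True, y8 = False.
Every clause has at least one true literal under this assignment.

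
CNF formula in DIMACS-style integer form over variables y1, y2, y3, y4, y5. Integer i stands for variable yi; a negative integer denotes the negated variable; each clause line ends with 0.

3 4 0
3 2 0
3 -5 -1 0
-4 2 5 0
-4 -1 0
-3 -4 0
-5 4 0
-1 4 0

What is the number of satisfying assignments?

Satisfying assignments:
  y1=0 y2=0 y3=1 y4=0 y5=0
  y1=0 y2=1 y3=0 y4=1 y5=0
  y1=0 y2=1 y3=0 y4=1 y5=1
  y1=0 y2=1 y3=1 y4=0 y5=0
Count: 4.

4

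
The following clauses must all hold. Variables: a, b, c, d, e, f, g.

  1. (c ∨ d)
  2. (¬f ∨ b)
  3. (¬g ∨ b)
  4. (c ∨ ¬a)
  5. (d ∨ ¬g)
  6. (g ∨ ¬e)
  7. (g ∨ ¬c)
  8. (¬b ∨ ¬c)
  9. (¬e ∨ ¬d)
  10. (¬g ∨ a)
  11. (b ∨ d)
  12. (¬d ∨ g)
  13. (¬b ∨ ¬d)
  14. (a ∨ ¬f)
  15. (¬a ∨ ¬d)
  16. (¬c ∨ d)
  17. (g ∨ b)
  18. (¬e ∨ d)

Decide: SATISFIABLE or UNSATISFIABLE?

UNSATISFIABLE

d = True:
  propagation gives e=False, g=True, b=True; an empty clause results — contradiction.
d = False:
  propagation gives c=True; an empty clause results — contradiction.
Every branch closes, so no satisfying assignment exists.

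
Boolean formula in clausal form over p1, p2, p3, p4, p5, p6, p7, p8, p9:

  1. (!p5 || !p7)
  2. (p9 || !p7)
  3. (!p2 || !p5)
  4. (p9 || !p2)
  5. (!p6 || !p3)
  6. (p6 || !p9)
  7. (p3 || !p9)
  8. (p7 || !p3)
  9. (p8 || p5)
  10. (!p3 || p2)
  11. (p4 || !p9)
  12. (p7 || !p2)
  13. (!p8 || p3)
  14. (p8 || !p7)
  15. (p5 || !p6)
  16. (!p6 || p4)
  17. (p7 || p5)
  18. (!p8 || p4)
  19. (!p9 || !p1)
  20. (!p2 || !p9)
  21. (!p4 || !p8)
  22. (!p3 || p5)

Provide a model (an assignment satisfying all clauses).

Branch on p1: take p1 = True.
  then p9 is forced to False.
  then p7 is forced to False.
  then p2 is forced to False.
  then p3 is forced to False.
  then p8 is forced to False.
  then p5 is forced to True.
For the remaining variables, p4 = True, p6 = False works.

p1=T  p2=F  p3=F  p4=T  p5=T  p6=F  p7=F  p8=F  p9=F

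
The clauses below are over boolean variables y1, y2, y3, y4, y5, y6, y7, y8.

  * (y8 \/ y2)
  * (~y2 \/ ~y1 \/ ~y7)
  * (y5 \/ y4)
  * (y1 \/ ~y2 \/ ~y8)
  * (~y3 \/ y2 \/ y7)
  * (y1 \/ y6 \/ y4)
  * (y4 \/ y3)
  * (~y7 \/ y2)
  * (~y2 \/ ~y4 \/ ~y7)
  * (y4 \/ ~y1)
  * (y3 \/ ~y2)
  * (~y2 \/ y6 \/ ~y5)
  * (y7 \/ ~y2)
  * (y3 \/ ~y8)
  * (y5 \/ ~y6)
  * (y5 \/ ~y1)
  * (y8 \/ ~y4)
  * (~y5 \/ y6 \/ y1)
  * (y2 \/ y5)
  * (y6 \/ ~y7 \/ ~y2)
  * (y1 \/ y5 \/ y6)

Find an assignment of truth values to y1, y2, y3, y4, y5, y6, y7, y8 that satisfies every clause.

y1 = False  y2 = True  y3 = True  y4 = False  y5 = True  y6 = True  y7 = True  y8 = False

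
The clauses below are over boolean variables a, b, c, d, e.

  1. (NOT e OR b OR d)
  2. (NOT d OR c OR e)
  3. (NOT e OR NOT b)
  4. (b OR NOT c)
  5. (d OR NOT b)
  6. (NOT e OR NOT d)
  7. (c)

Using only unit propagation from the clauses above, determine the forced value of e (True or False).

(c) is a unit clause: c = True.
From (b OR NOT c) and c = True: b = True.
From (NOT b OR NOT e) and b = True: e = False.

False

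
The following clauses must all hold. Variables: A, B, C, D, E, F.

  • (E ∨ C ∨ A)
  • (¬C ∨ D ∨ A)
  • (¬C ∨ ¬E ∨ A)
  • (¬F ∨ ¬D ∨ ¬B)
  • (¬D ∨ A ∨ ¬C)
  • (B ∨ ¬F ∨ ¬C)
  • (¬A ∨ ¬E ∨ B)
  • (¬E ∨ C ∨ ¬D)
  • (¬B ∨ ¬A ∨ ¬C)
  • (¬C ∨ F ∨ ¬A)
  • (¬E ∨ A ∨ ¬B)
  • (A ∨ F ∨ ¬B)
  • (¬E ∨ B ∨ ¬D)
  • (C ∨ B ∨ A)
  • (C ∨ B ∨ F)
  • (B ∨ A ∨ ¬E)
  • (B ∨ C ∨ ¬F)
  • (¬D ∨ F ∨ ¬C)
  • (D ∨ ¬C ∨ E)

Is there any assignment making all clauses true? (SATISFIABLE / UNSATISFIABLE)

Branch on A: take A = True.
For the remaining variables, B = True, C = False, D = False, E = False, F = False works.
Every clause has at least one true literal under this assignment.
So A=1  B=1  C=0  D=0  E=0  F=0 is a satisfying assignment.

SATISFIABLE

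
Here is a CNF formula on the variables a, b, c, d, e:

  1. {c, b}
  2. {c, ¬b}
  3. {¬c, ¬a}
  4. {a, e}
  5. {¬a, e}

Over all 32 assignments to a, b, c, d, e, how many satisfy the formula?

4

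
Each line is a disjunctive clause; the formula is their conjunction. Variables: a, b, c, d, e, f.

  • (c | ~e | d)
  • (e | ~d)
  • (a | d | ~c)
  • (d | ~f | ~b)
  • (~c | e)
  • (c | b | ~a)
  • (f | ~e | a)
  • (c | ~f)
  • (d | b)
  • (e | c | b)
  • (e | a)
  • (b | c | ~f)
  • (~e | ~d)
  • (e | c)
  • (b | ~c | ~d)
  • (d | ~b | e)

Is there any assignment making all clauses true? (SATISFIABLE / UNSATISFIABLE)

SATISFIABLE

Branch on a: take a = True.
Try b = True.
Set c = True and propagate.
  then e is forced to True.
  then d is forced to False.
  then f is forced to False.
So a = T, b = T, c = T, d = F, e = T, f = F is a satisfying assignment.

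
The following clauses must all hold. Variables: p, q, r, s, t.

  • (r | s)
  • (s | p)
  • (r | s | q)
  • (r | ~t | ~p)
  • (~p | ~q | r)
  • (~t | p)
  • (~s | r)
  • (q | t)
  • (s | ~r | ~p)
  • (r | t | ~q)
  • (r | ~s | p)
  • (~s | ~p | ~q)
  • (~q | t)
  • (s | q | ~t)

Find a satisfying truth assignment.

Try p = True.
Branch on q: take q = False.
  then t is forced to True.
  then r is forced to True.
  then s is forced to True.
Every clause has at least one true literal under this assignment.
Check each clause:
  1. (s | r) — r is true.
  2. (s | p) — p is true.
  3. (q | s | r) — r is true.
  4. (r | ~t | ~p) — r is true.
  5. (r | ~q | ~p) — r is true.
  6. (p | ~t) — p is true.
  7. (~s | r) — r is true.
  8. (t | q) — t is true.
  9. (~r | ~p | s) — s is true.
  10. (~q | t | r) — r is true.
  11. (r | p | ~s) — p is true.
  12. (~q | ~s | ~p) — ~q is true.
  13. (t | ~q) — t is true.
  14. (~t | q | s) — s is true.

p=1  q=0  r=1  s=1  t=1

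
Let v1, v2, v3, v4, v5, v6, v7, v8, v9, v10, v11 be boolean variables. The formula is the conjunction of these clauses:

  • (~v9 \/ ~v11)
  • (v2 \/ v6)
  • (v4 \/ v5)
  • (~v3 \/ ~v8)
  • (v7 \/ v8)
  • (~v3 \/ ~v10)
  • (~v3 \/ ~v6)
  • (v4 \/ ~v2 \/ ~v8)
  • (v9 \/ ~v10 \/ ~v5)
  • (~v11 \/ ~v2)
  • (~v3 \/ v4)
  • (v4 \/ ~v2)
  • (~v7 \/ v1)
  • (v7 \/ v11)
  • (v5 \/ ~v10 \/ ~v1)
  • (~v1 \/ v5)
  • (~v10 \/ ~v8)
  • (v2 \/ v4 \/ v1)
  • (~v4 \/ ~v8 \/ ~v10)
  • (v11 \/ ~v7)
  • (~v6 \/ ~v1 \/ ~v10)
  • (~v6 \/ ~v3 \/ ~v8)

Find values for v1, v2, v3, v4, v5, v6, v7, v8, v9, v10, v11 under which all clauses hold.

v1=1, v2=0, v3=0, v4=0, v5=1, v6=1, v7=1, v8=1, v9=0, v10=0, v11=1

v3 occurs only negated in the remaining clauses — set v3 = False.
v10 occurs only negated in the remaining clauses — set v10 = False.
Set v1 = True and propagate.
  then v5 is forced to True.
Try v2 = False.
  then v6 is forced to True.
Try v7 = True.
  then v11 is forced to True.
  then v9 is forced to False.
v4, v8 are now unconstrained; take v4 = False, v8 = True.
Every clause has at least one true literal under this assignment.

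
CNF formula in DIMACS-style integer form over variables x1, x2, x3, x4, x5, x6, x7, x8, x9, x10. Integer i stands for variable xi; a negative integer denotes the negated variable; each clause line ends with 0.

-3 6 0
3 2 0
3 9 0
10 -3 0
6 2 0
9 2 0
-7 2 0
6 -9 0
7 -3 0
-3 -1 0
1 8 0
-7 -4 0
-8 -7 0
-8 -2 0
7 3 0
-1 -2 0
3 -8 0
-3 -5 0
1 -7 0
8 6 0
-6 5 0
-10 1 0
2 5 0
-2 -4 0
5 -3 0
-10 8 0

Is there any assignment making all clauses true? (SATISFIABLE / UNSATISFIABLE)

UNSATISFIABLE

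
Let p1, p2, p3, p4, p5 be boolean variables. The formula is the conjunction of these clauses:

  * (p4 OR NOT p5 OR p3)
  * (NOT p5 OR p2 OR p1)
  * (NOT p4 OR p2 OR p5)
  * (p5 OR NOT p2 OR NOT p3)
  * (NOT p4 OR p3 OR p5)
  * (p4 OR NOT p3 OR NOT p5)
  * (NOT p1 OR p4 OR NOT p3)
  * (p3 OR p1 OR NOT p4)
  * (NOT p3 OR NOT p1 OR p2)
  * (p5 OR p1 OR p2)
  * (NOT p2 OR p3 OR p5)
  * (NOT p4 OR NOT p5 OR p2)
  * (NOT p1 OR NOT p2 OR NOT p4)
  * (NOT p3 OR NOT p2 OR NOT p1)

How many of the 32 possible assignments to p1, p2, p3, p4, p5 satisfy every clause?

2

Satisfying assignments:
  p1=0 p2=1 p3=1 p4=1 p5=1
  p1=1 p2=0 p3=0 p4=0 p5=0
That's 2 in total.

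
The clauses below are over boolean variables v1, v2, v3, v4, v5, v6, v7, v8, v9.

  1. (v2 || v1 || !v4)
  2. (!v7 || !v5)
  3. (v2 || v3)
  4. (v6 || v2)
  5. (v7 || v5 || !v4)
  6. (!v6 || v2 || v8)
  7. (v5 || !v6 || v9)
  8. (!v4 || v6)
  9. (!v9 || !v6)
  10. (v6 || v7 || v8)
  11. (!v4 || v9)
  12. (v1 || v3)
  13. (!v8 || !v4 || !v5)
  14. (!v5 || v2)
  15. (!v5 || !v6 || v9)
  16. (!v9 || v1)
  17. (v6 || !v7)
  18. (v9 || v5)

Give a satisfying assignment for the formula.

v1 = T  v2 = T  v3 = T  v4 = F  v5 = F  v6 = F  v7 = F  v8 = T  v9 = T

Check each clause:
  1. (v1 || !v4 || v2) — v1 is true.
  2. (!v5 || !v7) — !v7 is true.
  3. (v3 || v2) — v2 is true.
  4. (v2 || v6) — v2 is true.
  5. (v7 || !v4 || v5) — !v4 is true.
  6. (v8 || !v6 || v2) — v8 is true.
  7. (v9 || !v6 || v5) — v9 is true.
  8. (v6 || !v4) — !v4 is true.
  9. (!v6 || !v9) — !v6 is true.
  10. (v7 || v6 || v8) — v8 is true.
  11. (v9 || !v4) — v9 is true.
  12. (v1 || v3) — v1 is true.
  13. (!v4 || !v5 || !v8) — !v5 is true.
  14. (v2 || !v5) — v2 is true.
  15. (!v6 || v9 || !v5) — v9 is true.
  16. (v1 || !v9) — v1 is true.
  17. (!v7 || v6) — !v7 is true.
  18. (v5 || v9) — v9 is true.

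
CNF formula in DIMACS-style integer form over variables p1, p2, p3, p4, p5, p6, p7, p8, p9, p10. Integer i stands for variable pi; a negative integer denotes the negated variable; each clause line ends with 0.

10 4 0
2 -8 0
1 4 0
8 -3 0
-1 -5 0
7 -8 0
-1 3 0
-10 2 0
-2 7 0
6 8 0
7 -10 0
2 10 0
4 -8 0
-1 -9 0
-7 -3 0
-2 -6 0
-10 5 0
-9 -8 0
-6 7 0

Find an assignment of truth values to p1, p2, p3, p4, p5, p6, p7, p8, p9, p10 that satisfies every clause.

Pure literal: p4 appears only positively; assign p4 = True.
p9 occurs only negated in the remaining clauses — set p9 = False.
Set p1 = False and propagate.
Try p2 = True.
  then p7 is forced to True.
  then p3 is forced to False.
  then p6 is forced to False.
  then p8 is forced to True.
The remaining clauses are satisfied by p5 = False, p10 = False.

p1=False, p2=True, p3=False, p4=True, p5=False, p6=False, p7=True, p8=True, p9=False, p10=False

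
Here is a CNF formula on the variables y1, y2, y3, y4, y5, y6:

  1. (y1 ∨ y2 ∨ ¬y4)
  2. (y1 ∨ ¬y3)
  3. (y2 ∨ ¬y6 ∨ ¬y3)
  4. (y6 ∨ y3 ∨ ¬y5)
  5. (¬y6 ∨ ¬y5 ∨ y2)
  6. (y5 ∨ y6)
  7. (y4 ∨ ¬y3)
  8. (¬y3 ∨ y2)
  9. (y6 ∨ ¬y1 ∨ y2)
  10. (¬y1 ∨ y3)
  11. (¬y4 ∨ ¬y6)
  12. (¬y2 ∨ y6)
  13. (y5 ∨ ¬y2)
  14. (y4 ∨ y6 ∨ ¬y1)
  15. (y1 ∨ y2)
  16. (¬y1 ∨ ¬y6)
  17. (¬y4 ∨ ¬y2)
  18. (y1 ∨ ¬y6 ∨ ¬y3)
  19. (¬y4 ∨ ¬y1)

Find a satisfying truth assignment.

y1=False, y2=True, y3=False, y4=False, y5=True, y6=True

Branch on y1: take y1 = False.
  then y3 is forced to False.
  then y2 is forced to True.
  then y6 is forced to True.
  then y4 is forced to False.
  then y5 is forced to True.
Every clause has at least one true literal under this assignment.
Check each clause:
  1. (y2 ∨ ¬y4 ∨ y1) — y2 is true.
  2. (y1 ∨ ¬y3) — ¬y3 is true.
  3. (y2 ∨ ¬y3 ∨ ¬y6) — y2 is true.
  4. (y6 ∨ y3 ∨ ¬y5) — y6 is true.
  5. (¬y6 ∨ ¬y5 ∨ y2) — y2 is true.
  6. (y5 ∨ y6) — y5 is true.
  7. (y4 ∨ ¬y3) — ¬y3 is true.
  8. (¬y3 ∨ y2) — y2 is true.
  9. (¬y1 ∨ y2 ∨ y6) — y2 is true.
  10. (y3 ∨ ¬y1) — ¬y1 is true.
  11. (¬y4 ∨ ¬y6) — ¬y4 is true.
  12. (y6 ∨ ¬y2) — y6 is true.
  13. (y5 ∨ ¬y2) — y5 is true.
  14. (y4 ∨ ¬y1 ∨ y6) — y6 is true.
  15. (y2 ∨ y1) — y2 is true.
  16. (¬y6 ∨ ¬y1) — ¬y1 is true.
  17. (¬y4 ∨ ¬y2) — ¬y4 is true.
  18. (¬y3 ∨ y1 ∨ ¬y6) — ¬y3 is true.
  19. (¬y4 ∨ ¬y1) — ¬y4 is true.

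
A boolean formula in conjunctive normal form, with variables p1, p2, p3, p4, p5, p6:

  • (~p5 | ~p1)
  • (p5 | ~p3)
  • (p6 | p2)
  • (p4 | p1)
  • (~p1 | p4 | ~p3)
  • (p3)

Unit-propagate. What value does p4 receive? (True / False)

(p3) is a unit clause: p3 = True.
From (~p3 | p5) and p3 = True: p5 = True.
(~p1 | ~p5): since p5 = True, the clause reduces to (~p1). p1 = False.
In (p1 | p4), p1 is now false; p4 must hold, so p4 = True.

True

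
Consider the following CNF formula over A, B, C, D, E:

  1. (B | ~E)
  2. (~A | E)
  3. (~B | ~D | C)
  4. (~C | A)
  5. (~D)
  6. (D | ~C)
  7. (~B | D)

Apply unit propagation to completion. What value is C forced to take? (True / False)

(~D) is a unit clause: D = False.
(D | ~C): since D = False, the clause reduces to (~C). C = False.

False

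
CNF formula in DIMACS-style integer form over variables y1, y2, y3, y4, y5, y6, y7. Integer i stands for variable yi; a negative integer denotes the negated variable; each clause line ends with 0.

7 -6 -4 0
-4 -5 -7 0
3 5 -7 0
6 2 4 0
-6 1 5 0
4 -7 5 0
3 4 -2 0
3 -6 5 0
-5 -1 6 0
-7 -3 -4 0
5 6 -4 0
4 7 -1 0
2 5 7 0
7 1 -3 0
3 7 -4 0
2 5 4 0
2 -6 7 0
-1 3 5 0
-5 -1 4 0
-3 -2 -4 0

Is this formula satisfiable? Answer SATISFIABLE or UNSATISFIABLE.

SATISFIABLE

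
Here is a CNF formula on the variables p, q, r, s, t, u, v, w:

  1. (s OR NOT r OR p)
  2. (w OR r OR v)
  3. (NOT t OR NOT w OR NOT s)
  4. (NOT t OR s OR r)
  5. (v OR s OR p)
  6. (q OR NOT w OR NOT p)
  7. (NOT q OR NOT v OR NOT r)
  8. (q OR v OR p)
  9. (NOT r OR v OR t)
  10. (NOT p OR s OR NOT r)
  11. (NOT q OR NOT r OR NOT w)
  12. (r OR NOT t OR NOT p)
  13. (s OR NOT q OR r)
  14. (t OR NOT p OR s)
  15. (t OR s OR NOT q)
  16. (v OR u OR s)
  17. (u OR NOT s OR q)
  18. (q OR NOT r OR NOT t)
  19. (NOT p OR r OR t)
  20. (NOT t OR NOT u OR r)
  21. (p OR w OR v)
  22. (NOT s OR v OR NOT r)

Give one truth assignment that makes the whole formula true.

p=False, q=False, r=True, s=True, t=False, u=True, v=True, w=True

Branch on p: take p = False.
The remaining clauses are satisfied by q = False, r = True, s = True, t = False, u = True, v = True, w = True.
Check each clause:
  1. (p OR s OR NOT r) — s is true.
  2. (r OR w OR v) — w is true.
  3. (NOT t OR NOT w OR NOT s) — NOT t is true.
  4. (r OR s OR NOT t) — r is true.
  5. (v OR p OR s) — s is true.
  6. (NOT p OR NOT w OR q) — NOT p is true.
  7. (NOT v OR NOT q OR NOT r) — NOT q is true.
  8. (q OR p OR v) — v is true.
  9. (t OR v OR NOT r) — v is true.
  10. (s OR NOT p OR NOT r) — s is true.
  11. (NOT w OR NOT r OR NOT q) — NOT q is true.
  12. (NOT t OR NOT p OR r) — r is true.
  13. (r OR NOT q OR s) — r is true.
  14. (t OR NOT p OR s) — s is true.
  15. (s OR NOT q OR t) — s is true.
  16. (u OR s OR v) — s is true.
  17. (NOT s OR u OR q) — u is true.
  18. (q OR NOT r OR NOT t) — NOT t is true.
  19. (NOT p OR r OR t) — r is true.
  20. (NOT t OR NOT u OR r) — r is true.
  21. (p OR v OR w) — w is true.
  22. (NOT s OR NOT r OR v) — v is true.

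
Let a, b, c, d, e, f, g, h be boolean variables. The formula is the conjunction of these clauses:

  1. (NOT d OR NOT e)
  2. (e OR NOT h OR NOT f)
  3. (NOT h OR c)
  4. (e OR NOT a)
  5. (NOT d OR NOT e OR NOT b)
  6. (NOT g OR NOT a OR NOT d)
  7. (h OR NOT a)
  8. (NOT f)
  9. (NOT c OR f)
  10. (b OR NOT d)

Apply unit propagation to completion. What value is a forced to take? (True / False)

(NOT f) stands alone — f = False.
In (NOT c OR f), f is now false; NOT c must hold, so c = False.
(c OR NOT h) with c = False leaves only NOT h, so h = False.
From (NOT a OR h) and h = False: a = False.

False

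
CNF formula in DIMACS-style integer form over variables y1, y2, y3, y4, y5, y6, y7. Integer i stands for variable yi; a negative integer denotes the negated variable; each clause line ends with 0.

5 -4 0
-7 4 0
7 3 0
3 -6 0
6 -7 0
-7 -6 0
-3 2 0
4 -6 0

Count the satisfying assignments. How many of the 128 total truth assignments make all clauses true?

8

Split on y6, then y7.
  y6=1, y7=1: a clause becomes empty — 0.
  y6=1, y7=0: remaining (y1,y2,y3,y4,y5) ∈ {(0,1,1,1,1); (1,1,1,1,1)} — 2.
  y6=0, y7=1: a clause becomes empty — 0.
  y6=0, y7=0: y1 free; 3 ways for (y2,y3,y4,y5) × 2^1 = 6.
Total: 0 + 2 + 0 + 6 = 8.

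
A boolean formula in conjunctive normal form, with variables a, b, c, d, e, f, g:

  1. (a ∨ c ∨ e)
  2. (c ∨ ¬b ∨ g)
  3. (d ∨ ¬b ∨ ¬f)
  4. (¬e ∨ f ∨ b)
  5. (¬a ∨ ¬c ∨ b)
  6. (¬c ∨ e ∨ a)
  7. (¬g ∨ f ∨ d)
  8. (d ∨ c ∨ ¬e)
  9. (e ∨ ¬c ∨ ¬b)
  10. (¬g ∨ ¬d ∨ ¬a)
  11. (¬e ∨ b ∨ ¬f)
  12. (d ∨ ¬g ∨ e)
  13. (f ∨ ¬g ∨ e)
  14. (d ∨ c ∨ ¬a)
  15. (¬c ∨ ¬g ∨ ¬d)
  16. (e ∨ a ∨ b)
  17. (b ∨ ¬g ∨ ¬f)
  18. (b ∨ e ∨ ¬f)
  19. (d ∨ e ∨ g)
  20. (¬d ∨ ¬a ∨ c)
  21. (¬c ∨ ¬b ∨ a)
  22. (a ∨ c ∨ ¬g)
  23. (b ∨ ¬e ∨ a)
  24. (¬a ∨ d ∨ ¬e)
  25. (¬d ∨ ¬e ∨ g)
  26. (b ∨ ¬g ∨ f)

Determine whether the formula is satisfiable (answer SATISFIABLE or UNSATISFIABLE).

UNSATISFIABLE

e = True:
  b = True:
    d = True:
      propagation gives g=True, a=False, c=False; contradiction.
    d = False:
      propagation gives f=False, g=False, c=True; contradiction.
  b = False:
    propagation gives f=True; an empty clause results — contradiction.
e = False:
  c = True:
    propagation gives a=True, b=True; an empty clause results — contradiction.
  c = False:
    propagation gives a=True, d=True; an empty clause results — contradiction.
Every branch closes, so no satisfying assignment exists.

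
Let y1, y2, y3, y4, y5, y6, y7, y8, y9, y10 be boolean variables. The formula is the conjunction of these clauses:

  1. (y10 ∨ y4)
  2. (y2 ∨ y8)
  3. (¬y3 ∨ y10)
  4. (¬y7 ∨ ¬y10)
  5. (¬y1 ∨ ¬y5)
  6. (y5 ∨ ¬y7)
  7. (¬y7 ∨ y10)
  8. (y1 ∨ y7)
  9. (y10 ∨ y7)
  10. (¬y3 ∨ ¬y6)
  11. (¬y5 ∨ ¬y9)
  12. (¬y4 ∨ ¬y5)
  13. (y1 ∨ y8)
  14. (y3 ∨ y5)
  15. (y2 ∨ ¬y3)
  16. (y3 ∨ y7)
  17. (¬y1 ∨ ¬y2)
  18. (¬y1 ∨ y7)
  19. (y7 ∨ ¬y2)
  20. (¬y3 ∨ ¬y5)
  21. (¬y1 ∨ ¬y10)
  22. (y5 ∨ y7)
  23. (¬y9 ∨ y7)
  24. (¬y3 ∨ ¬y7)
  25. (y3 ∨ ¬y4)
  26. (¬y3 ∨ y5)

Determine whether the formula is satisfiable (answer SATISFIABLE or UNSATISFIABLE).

y7 = True:
  propagation gives y10=False; an empty clause results — contradiction.
y7 = False:
  propagation gives y1=True; an empty clause results — contradiction.
Every branch closes, so no satisfying assignment exists.

UNSATISFIABLE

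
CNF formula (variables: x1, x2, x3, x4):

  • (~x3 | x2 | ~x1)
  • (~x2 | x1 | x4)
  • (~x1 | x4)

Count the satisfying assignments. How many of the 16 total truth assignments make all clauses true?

9

Split on x1, then x2.
  x1=1, x2=1: remaining (x3,x4) ∈ {(0,1); (1,1)} — 2.
  x1=1, x2=0: remaining (x3,x4) ∈ {(0,1)} — 1.
  x1=0, x2=1: remaining (x3,x4) ∈ {(0,1); (1,1)} — 2.
  x1=0, x2=0: remaining (x3,x4) ∈ {(0,0); (0,1); (1,0); (1,1)} — 4.
Total: 2 + 1 + 2 + 4 = 9.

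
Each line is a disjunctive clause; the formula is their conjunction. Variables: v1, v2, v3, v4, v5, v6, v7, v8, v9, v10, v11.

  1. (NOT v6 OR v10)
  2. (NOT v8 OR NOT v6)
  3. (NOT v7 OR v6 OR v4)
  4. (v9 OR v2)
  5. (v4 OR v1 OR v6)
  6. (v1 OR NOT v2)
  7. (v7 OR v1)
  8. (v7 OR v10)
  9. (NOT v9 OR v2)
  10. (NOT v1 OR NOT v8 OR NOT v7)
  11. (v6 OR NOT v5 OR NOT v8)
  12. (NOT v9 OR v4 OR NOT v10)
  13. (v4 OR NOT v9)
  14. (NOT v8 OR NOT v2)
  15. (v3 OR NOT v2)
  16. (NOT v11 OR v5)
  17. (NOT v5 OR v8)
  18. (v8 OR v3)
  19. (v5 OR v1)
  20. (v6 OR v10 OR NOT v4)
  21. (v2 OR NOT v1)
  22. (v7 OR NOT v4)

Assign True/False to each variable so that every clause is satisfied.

v1=True, v2=True, v3=True, v4=True, v5=False, v6=True, v7=True, v8=False, v9=True, v10=True, v11=False

Check each clause:
  1. (NOT v6 OR v10) — v10 is true.
  2. (NOT v8 OR NOT v6) — NOT v8 is true.
  3. (NOT v7 OR v6 OR v4) — v4 is true.
  4. (v9 OR v2) — v9 is true.
  5. (v4 OR v6 OR v1) — v1 is true.
  6. (NOT v2 OR v1) — v1 is true.
  7. (v1 OR v7) — v1 is true.
  8. (v7 OR v10) — v10 is true.
  9. (NOT v9 OR v2) — v2 is true.
  10. (NOT v8 OR NOT v1 OR NOT v7) — NOT v8 is true.
  11. (v6 OR NOT v8 OR NOT v5) — NOT v8 is true.
  12. (v4 OR NOT v10 OR NOT v9) — v4 is true.
  13. (v4 OR NOT v9) — v4 is true.
  14. (NOT v2 OR NOT v8) — NOT v8 is true.
  15. (v3 OR NOT v2) — v3 is true.
  16. (v5 OR NOT v11) — NOT v11 is true.
  17. (v8 OR NOT v5) — NOT v5 is true.
  18. (v3 OR v8) — v3 is true.
  19. (v5 OR v1) — v1 is true.
  20. (v10 OR v6 OR NOT v4) — v10 is true.
  21. (NOT v1 OR v2) — v2 is true.
  22. (NOT v4 OR v7) — v7 is true.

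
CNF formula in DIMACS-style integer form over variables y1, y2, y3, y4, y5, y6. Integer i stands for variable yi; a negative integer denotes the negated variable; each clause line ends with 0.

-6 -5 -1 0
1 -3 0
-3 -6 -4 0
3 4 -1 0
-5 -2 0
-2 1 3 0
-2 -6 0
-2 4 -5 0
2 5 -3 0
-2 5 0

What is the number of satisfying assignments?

13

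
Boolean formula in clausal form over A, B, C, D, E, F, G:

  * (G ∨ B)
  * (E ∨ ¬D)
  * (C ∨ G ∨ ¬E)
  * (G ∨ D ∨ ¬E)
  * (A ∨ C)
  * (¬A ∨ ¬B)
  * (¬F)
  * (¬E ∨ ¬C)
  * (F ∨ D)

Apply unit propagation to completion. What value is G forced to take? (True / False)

(¬F) is a unit clause: F = False.
(D ∨ F): since F = False, the clause reduces to (D). D = True.
(¬D ∨ E): since D = True, the clause reduces to (E). E = True.
(¬C ∨ ¬E): since E = True, the clause reduces to (¬C). C = False.
In (¬E ∨ C ∨ G), ¬E, C are now false; G must hold, so G = True.

True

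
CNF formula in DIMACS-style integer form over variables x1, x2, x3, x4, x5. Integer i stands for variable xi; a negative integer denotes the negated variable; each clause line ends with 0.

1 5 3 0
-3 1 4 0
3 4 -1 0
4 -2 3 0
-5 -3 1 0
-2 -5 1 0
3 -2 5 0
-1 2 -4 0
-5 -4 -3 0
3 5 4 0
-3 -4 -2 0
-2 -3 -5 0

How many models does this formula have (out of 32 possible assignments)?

7

Split on x3, then x4.
  x3=T, x4=T: remaining (x1,x2,x5) ∈ {(F,F,F)} — 1.
  x3=T, x4=F: remaining (x1,x2,x5) ∈ {(T,F,F); (T,F,T); (T,T,F)} — 3.
  x3=F, x4=T: remaining (x1,x2,x5) ∈ {(F,F,T); (T,T,T)} — 2.
  x3=F, x4=F: remaining (x1,x2,x5) ∈ {(F,F,T)} — 1.
Total: 1 + 3 + 2 + 1 = 7.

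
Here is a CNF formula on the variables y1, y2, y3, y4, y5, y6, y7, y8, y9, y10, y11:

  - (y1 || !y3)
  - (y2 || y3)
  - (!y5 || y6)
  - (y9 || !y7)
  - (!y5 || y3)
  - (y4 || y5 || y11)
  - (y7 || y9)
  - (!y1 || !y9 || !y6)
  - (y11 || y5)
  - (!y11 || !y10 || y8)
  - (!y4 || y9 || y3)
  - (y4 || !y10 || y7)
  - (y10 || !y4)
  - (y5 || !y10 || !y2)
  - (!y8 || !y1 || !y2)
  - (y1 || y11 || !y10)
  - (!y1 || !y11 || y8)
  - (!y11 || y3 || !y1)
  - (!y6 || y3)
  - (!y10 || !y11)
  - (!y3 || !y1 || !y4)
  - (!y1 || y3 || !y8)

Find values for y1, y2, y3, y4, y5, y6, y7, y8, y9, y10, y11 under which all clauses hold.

y1=False  y2=True  y3=False  y4=False  y5=False  y6=False  y7=False  y8=True  y9=True  y10=False  y11=True

Check each clause:
  1. (y1 || !y3) — !y3 is true.
  2. (y2 || y3) — y2 is true.
  3. (y6 || !y5) — !y5 is true.
  4. (!y7 || y9) — y9 is true.
  5. (y3 || !y5) — !y5 is true.
  6. (y5 || y4 || y11) — y11 is true.
  7. (y9 || y7) — y9 is true.
  8. (!y6 || !y9 || !y1) — !y6 is true.
  9. (y5 || y11) — y11 is true.
  10. (!y11 || y8 || !y10) — y8 is true.
  11. (!y4 || y9 || y3) — y9 is true.
  12. (!y10 || y4 || y7) — !y10 is true.
  13. (y10 || !y4) — !y4 is true.
  14. (!y2 || y5 || !y10) — !y10 is true.
  15. (!y2 || !y1 || !y8) — !y1 is true.
  16. (!y10 || y1 || y11) — y11 is true.
  17. (!y11 || !y1 || y8) — y8 is true.
  18. (!y1 || !y11 || y3) — !y1 is true.
  19. (!y6 || y3) — !y6 is true.
  20. (!y10 || !y11) — !y10 is true.
  21. (!y4 || !y1 || !y3) — !y4 is true.
  22. (y3 || !y1 || !y8) — !y1 is true.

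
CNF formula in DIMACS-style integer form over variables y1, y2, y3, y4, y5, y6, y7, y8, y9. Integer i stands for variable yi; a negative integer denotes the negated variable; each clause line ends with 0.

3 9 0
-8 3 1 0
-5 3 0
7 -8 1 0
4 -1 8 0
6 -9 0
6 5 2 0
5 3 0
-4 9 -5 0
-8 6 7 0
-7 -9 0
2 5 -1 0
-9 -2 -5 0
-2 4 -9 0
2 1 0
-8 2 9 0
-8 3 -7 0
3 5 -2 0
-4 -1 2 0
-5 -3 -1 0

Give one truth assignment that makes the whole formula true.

y1=0, y2=1, y3=1, y4=1, y5=0, y6=0, y7=1, y8=0, y9=0

Try y1 = False.
  then y2 is forced to True.
The remaining clauses are satisfied by y3 = True, y4 = True, y5 = False, y6 = False, y7 = True, y8 = False, y9 = False.
Every clause has at least one true literal under this assignment.
Check each clause:
  1. (y9 || y3) — y3 is true.
  2. (y1 || !y8 || y3) — !y8 is true.
  3. (!y5 || y3) — y3 is true.
  4. (y7 || y1 || !y8) — !y8 is true.
  5. (y4 || y8 || !y1) — y4 is true.
  6. (!y9 || y6) — !y9 is true.
  7. (y6 || y2 || y5) — y2 is true.
  8. (y5 || y3) — y3 is true.
  9. (!y5 || y9 || !y4) — !y5 is true.
  10. (y7 || !y8 || y6) — !y8 is true.
  11. (!y9 || !y7) — !y9 is true.
  12. (!y1 || y2 || y5) — y2 is true.
  13. (!y2 || !y5 || !y9) — !y5 is true.
  14. (y4 || !y9 || !y2) — y4 is true.
  15. (y1 || y2) — y2 is true.
  16. (y2 || y9 || !y8) — !y8 is true.
  17. (!y7 || y3 || !y8) — !y8 is true.
  18. (!y2 || y5 || y3) — y3 is true.
  19. (y2 || !y4 || !y1) — y2 is true.
  20. (!y1 || !y3 || !y5) — !y5 is true.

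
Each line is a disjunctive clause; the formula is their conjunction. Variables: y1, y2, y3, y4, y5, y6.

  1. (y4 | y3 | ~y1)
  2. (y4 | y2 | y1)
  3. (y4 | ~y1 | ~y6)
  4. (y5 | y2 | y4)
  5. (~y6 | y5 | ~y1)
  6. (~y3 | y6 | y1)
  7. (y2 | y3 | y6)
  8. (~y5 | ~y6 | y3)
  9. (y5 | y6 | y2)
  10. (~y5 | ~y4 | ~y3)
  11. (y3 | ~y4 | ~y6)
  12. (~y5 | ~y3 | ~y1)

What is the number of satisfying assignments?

13

Case analysis on y3 and y6:
  y3=T, y6=T: remaining (y1,y2,y4,y5) ∈ {(F,F,T,F); (F,T,F,F); (F,T,F,T); (F,T,T,F)} — 4.
  y3=T, y6=F: remaining (y1,y2,y4,y5) ∈ {(T,T,F,F); (T,T,T,F)} — 2.
  y3=F, y6=T: remaining (y1,y2,y4,y5) ∈ {(F,T,F,F)} — 1.
  y3=F, y6=F: y5 free; 3 ways for (y1,y2,y4) × 2^1 = 6.
Total: 4 + 2 + 1 + 6 = 13.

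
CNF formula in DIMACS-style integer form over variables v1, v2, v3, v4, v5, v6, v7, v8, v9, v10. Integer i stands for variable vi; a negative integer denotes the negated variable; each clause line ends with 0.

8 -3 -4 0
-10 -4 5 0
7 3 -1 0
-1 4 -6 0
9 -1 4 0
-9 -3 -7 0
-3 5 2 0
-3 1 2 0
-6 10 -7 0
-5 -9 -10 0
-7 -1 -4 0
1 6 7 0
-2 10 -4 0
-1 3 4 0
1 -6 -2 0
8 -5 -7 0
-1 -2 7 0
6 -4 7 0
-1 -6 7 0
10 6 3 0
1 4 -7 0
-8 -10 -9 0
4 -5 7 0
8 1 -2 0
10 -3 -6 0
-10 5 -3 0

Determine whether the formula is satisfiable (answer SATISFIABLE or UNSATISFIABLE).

Set v1 = False and propagate.
The remaining clauses are satisfied by v2 = False, v3 = False, v4 = False, v5 = False, v6 = True, v7 = False, v8 = False, v9 = False, v10 = False.
Every clause has at least one true literal under this assignment.
So v1=F, v2=F, v3=F, v4=F, v5=F, v6=T, v7=F, v8=F, v9=F, v10=F is a satisfying assignment.

SATISFIABLE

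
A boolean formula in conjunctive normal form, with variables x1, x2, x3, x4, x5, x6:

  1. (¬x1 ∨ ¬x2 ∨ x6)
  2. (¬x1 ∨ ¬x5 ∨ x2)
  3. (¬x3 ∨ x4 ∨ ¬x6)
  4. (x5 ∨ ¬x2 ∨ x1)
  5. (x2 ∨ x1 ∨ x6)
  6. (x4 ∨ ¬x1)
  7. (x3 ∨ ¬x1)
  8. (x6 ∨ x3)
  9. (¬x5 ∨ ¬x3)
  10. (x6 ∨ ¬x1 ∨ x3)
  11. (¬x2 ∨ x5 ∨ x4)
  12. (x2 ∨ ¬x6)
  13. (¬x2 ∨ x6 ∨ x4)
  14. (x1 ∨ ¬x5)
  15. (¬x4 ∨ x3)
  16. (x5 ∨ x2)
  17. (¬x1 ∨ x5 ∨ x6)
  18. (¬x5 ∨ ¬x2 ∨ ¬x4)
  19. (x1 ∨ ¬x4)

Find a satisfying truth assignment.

Try x1 = True.
  then x4 is forced to True.
  then x3 is forced to True.
  then x5 is forced to False.
  then x2 is forced to True.
  then x6 is forced to True.

x1=True, x2=True, x3=True, x4=True, x5=False, x6=True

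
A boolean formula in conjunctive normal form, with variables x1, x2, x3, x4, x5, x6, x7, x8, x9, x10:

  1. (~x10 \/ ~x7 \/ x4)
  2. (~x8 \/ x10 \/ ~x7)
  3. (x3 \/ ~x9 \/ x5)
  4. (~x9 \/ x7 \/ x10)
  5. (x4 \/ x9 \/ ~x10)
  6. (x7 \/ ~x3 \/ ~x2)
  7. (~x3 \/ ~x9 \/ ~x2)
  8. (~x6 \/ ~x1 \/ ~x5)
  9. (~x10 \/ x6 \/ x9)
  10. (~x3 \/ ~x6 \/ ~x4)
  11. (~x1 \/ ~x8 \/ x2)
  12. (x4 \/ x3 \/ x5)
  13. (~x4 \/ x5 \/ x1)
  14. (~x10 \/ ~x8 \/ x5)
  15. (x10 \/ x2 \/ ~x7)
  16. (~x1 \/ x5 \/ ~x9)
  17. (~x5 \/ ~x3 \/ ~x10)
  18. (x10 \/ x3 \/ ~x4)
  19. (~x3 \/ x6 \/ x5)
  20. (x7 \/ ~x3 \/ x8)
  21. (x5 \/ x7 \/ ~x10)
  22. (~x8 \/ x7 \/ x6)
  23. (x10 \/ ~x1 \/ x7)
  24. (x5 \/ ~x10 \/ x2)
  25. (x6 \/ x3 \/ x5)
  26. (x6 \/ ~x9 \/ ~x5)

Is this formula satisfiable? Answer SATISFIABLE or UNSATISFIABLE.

Set x1 = False and propagate.
Set x2 = False and propagate.
Try x3 = False.
For the remaining variables, x4 = True, x5 = True, x6 = True, x7 = False, x8 = False, x9 = True, x10 = True works.
So x1=False, x2=False, x3=False, x4=True, x5=True, x6=True, x7=False, x8=False, x9=True, x10=True is a satisfying assignment.

SATISFIABLE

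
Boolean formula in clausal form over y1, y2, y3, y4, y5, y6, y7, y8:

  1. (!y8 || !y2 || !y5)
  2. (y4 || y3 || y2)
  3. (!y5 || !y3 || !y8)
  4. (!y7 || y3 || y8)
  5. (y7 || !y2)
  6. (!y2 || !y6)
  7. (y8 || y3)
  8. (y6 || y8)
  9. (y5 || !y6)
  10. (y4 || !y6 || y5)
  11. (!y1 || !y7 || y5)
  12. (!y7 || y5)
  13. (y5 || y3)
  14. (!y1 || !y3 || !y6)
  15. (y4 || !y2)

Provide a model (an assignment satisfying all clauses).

y1=0, y2=0, y3=1, y4=0, y5=1, y6=1, y7=0, y8=0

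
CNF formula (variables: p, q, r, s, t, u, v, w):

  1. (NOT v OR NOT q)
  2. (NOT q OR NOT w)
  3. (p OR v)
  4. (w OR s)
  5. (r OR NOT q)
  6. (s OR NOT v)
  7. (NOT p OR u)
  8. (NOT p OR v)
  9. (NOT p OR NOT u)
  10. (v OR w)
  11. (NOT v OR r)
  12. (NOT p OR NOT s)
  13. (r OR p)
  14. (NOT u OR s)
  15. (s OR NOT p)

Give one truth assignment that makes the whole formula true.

p=F  q=F  r=T  s=T  t=T  u=T  v=T  w=F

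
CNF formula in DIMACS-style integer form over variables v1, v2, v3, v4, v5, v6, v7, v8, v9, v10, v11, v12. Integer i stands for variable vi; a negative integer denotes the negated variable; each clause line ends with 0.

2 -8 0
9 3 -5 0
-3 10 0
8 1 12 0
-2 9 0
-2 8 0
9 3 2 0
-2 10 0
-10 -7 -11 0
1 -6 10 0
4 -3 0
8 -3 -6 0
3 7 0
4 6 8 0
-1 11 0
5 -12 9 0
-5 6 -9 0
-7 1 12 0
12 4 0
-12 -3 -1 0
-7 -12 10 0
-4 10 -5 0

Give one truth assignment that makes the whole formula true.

v1=0, v2=1, v3=1, v4=1, v5=0, v6=1, v7=0, v8=1, v9=1, v10=1, v11=1, v12=0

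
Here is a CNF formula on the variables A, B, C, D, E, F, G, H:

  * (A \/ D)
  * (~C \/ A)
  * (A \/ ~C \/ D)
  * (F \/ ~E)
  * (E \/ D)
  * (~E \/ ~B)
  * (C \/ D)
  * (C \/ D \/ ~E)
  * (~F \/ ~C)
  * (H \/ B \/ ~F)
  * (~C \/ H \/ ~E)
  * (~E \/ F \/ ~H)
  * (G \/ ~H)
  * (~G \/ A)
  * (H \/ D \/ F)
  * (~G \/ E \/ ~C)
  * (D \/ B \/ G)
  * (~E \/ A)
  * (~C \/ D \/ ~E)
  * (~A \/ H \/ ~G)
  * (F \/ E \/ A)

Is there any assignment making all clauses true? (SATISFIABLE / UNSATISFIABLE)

D occurs only positively in the remaining clauses — set D = True.
Set A = True and propagate.
For the remaining variables, B = False, C = False, E = False, F = False, G = False, H = False works.
Every clause has at least one true literal under this assignment.
So A=True, B=False, C=False, D=True, E=False, F=False, G=False, H=False is a satisfying assignment.

SATISFIABLE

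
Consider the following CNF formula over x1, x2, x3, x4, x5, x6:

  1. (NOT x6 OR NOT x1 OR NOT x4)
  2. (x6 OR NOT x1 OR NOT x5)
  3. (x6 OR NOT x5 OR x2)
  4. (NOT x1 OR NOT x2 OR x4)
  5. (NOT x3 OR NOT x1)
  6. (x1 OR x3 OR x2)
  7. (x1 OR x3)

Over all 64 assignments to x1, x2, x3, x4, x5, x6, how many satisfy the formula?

19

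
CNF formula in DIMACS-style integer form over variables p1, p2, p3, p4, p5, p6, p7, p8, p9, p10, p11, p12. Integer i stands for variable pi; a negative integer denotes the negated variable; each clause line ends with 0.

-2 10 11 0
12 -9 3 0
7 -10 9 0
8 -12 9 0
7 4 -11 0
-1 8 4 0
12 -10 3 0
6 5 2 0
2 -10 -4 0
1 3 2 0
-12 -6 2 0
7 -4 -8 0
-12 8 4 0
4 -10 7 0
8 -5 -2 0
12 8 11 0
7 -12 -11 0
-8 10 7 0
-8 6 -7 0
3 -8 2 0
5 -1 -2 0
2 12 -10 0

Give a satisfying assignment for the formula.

p1 = False, p2 = True, p3 = True, p4 = True, p5 = False, p6 = False, p7 = True, p8 = False, p9 = False, p10 = True, p11 = True, p12 = False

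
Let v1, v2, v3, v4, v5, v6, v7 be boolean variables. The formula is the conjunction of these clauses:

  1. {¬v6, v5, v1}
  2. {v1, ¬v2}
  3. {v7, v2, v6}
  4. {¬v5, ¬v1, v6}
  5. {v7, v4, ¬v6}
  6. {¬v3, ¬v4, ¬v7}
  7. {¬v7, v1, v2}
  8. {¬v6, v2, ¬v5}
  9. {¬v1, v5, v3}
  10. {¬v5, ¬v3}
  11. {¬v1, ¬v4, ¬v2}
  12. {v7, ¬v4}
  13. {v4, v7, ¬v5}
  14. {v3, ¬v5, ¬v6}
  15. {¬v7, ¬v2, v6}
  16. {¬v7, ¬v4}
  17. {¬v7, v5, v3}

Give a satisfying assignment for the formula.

v1 = T, v2 = F, v3 = T, v4 = F, v5 = F, v6 = F, v7 = T

Branch on v1: take v1 = True.
The remaining clauses are satisfied by v2 = False, v3 = True, v4 = False, v5 = False, v6 = False, v7 = True.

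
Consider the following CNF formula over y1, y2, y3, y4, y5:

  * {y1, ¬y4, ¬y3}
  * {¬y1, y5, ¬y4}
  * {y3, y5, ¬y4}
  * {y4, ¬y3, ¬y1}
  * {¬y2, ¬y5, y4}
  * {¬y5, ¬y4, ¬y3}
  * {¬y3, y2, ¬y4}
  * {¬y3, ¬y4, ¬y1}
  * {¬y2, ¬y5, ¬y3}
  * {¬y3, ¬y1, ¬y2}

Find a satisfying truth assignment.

y1=F, y2=F, y3=T, y4=F, y5=F

Check each clause:
  1. {¬y3, ¬y4, y1} — ¬y4 is true.
  2. {¬y1, y5, ¬y4} — ¬y4 is true.
  3. {¬y4, y5, y3} — y3 is true.
  4. {¬y1, y4, ¬y3} — ¬y1 is true.
  5. {¬y5, y4, ¬y2} — ¬y5 is true.
  6. {¬y3, ¬y5, ¬y4} — ¬y5 is true.
  7. {y2, ¬y4, ¬y3} — ¬y4 is true.
  8. {¬y3, ¬y1, ¬y4} — ¬y4 is true.
  9. {¬y2, ¬y3, ¬y5} — ¬y5 is true.
  10. {¬y1, ¬y2, ¬y3} — ¬y2 is true.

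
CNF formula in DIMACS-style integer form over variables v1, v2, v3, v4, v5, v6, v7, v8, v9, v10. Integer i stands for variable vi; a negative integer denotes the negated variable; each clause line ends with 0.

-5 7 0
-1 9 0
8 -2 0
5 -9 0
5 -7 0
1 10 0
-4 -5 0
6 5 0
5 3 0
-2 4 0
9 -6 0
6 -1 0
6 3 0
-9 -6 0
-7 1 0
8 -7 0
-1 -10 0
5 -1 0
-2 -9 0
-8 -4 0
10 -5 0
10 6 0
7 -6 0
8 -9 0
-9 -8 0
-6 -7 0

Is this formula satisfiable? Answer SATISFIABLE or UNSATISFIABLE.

v5 = True:
  propagation gives v7=True, v4=False, v2=False, v1=True; an empty clause results — contradiction.
v5 = False:
  propagation gives v9=False, v1=False, v7=False, v10=True; an empty clause results — contradiction.
Every branch closes, so no satisfying assignment exists.

UNSATISFIABLE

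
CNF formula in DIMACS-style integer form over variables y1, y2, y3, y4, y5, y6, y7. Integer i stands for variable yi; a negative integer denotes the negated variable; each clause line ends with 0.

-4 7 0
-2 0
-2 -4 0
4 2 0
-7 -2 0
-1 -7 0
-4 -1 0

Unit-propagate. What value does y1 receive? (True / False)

False

(¬y2) is a unit clause: y2 = False.
(y2 ∨ y4) with y2 = False leaves only y4, so y4 = True.
(y7 ∨ ¬y4): since y4 = True, the clause reduces to (y7). y7 = True.
(¬y1 ∨ ¬y7): since y7 = True, the clause reduces to (¬y1). y1 = False.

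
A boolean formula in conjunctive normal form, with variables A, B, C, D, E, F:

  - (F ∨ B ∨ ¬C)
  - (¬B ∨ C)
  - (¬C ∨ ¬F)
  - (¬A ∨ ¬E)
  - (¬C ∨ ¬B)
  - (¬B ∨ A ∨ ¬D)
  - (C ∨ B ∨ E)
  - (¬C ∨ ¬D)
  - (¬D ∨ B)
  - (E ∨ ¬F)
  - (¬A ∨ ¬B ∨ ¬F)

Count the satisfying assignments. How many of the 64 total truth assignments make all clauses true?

2

Satisfying assignments:
  A=F B=F C=F D=F E=T F=F
  A=F B=F C=F D=F E=T F=T
Count: 2.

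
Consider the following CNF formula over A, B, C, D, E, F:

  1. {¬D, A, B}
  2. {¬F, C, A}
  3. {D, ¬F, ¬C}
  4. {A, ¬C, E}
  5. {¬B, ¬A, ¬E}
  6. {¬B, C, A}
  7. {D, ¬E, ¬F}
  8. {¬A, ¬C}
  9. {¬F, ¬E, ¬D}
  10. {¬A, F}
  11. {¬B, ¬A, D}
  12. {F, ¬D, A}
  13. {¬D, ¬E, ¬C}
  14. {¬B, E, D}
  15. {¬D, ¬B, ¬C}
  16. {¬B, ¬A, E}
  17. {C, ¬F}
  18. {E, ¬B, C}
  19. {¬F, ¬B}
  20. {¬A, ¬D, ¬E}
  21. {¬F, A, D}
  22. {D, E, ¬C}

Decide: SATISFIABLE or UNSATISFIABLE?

Branch on A: take A = False.
The remaining clauses are satisfied by B = False, C = False, D = False, E = False, F = False.
So A=F, B=F, C=F, D=F, E=F, F=F is a satisfying assignment.

SATISFIABLE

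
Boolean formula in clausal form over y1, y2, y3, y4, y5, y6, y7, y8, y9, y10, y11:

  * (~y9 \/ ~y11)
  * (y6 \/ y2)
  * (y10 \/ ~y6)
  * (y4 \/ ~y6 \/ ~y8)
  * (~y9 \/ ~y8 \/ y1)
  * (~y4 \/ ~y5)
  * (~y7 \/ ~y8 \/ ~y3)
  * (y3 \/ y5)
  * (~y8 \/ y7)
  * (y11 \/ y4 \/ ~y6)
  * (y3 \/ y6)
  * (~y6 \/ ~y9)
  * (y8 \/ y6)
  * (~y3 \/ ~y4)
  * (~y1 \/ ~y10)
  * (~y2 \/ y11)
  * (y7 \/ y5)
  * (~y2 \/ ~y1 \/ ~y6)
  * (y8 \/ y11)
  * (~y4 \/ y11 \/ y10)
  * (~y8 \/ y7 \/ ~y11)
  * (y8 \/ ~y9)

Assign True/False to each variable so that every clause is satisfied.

y1 = False, y2 = True, y3 = False, y4 = False, y5 = True, y6 = True, y7 = False, y8 = False, y9 = False, y10 = True, y11 = True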